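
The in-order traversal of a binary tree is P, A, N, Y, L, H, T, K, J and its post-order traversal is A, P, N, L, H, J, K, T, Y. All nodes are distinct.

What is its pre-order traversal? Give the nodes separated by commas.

Y, N, P, A, T, H, L, K, J

The last element of post-order is the root; it splits in-order into left and right subtrees.
Root Y: left subtree has 3 nodes {P, A, N}, right has 5 {L, H, T, K, J}.
  Root N: left subtree has 2 nodes {P, A}, right has 0 { }.
    Root P: left subtree has 0 nodes { }, right has 1 {A}.
  Root T: left subtree has 2 nodes {L, H}, right has 2 {K, J}.
    Root H: left subtree has 1 node {L}, right has 0 { }.
    Root K: left subtree has 0 nodes { }, right has 1 {J}.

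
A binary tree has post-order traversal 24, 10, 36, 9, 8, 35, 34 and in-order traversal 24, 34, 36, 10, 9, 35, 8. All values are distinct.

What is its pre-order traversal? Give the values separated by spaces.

The last element of post-order is the root; it splits in-order into left and right subtrees.
Root 34: left subtree has 1 node {24}, right has 5 {36, 10, 9, 35, 8}.
  Root 35: left subtree has 3 nodes {36, 10, 9}, right has 1 {8}.
    Root 9: left subtree has 2 nodes {36, 10}, right has 0 { }.
      Root 36: left subtree has 0 nodes { }, right has 1 {10}.

34 24 35 9 36 10 8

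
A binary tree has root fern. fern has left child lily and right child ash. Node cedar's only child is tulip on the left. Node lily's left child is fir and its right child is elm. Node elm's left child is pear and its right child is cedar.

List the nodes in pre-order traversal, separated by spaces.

Pre-order visits the node, then its left subtree, then its right subtree.
Visit fern.
At fern: go left to lily.
  Visit lily.
  At lily: go left to fir.
    fir is a leaf — visit fir.
  At lily: go right to elm.
    Visit elm.
    At elm: go left to pear.
      pear is a leaf — visit pear.
    At elm: go right to cedar.
      Visit cedar.
      At cedar: go left to tulip.
        tulip is a leaf — visit tulip.
      At cedar: no right child.
At fern: go right to ash.
  ash is a leaf — visit ash.

fern lily fir elm pear cedar tulip ash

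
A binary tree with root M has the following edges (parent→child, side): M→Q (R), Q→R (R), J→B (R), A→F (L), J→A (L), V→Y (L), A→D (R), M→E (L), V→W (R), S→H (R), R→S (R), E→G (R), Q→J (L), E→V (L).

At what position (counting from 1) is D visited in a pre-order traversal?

11

Pre-order visits the node, then its left subtree, then its right subtree.
Visit M.
At M: go left to E.
  Visit E.
  At E: go left to V.
    Visit V.
    At V: go left to Y.
      Y is a leaf — visit Y.
    At V: go right to W.
      W is a leaf — visit W.
  At E: go right to G.
    G is a leaf — visit G.
At M: go right to Q.
  Visit Q.
  At Q: go left to J.
    Visit J.
    At J: go left to A.
      Visit A.
      At A: go left to F.
        F is a leaf — visit F.
      At A: go right to D.
        D is a leaf — visit D.
    At J: go right to B.
      B is a leaf — visit B.
  At Q: go right to R.
    Visit R.
    At R: no left child.
    At R: go right to S.
      Visit S.
      At S: no left child.
      At S: go right to H.
        H is a leaf — visit H.
Full pre-order sequence: M, E, V, Y, W, G, Q, J, A, F, D, B, R, S, H.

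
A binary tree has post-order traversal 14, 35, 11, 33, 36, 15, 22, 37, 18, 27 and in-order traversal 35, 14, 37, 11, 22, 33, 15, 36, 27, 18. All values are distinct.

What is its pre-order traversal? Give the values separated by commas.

The last element of post-order is the root; it splits in-order into left and right subtrees.
Root 27: left subtree has 8 nodes {35, 14, 37, 11, 22, 33, 15, 36}, right has 1 {18}.
  Root 37: left subtree has 2 nodes {35, 14}, right has 5 {11, 22, 33, 15, 36}.
    Root 35: left subtree has 0 nodes { }, right has 1 {14}.
    Root 22: left subtree has 1 node {11}, right has 3 {33, 15, 36}.
      Root 15: left subtree has 1 node {33}, right has 1 {36}.

27, 37, 35, 14, 22, 11, 15, 33, 36, 18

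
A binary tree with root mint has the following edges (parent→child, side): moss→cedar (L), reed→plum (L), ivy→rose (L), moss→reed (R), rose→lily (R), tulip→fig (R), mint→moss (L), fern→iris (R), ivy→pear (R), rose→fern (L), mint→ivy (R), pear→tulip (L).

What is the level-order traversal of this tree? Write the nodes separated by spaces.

Level-order visits nodes level by level from the root, left to right within each level.
Level 0: mint
Level 1: moss, ivy
Level 2: cedar, reed, rose, pear
Level 3: plum, fern, lily, tulip
Level 4: iris, fig

mint moss ivy cedar reed rose pear plum fern lily tulip iris fig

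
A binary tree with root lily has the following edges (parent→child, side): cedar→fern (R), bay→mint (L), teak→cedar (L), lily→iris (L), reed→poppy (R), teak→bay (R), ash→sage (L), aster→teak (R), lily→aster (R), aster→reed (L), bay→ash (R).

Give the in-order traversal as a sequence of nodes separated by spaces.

iris lily reed poppy aster cedar fern teak mint bay sage ash

In-order visits the left subtree, then the node, then the right subtree.
At lily: go left to iris.
  iris is a leaf — visit iris.
Visit lily.
At lily: go right to aster.
  At aster: go left to reed.
    At reed: no left child.
    Visit reed.
    At reed: go right to poppy.
      poppy is a leaf — visit poppy.
  Visit aster.
  At aster: go right to teak.
    At teak: go left to cedar.
      At cedar: no left child.
      Visit cedar.
      At cedar: go right to fern.
        fern is a leaf — visit fern.
    Visit teak.
    At teak: go right to bay.
      At bay: go left to mint.
        mint is a leaf — visit mint.
      Visit bay.
      At bay: go right to ash.
        At ash: go left to sage.
          sage is a leaf — visit sage.
        Visit ash.
        At ash: no right child.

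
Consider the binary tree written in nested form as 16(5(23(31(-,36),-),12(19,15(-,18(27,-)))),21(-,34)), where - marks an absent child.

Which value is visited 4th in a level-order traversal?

Level-order visits nodes level by level from the root, left to right within each level.
Level 0: 16
Level 1: 5, 21
Level 2: 23, 12, 34
Level 3: 31, 19, 15
Level 4: 36, 18
Level 5: 27
Full level-order sequence: 16, 5, 21, 23, 12, 34, 31, 19, 15, 36, 18, 27.

23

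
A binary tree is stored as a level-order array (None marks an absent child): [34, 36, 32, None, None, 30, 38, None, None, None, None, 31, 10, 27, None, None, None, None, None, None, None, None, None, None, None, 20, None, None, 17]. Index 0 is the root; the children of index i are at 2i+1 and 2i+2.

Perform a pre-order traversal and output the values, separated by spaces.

Pre-order visits the node, then its left subtree, then its right subtree.
Visit 34.
At 34: go left to 36.
  36 is a leaf — visit 36.
At 34: go right to 32.
  Visit 32.
  At 32: go left to 30.
    Visit 30.
    At 30: go left to 31.
      31 is a leaf — visit 31.
    At 30: go right to 10.
      Visit 10.
      At 10: go left to 20.
        20 is a leaf — visit 20.
      At 10: no right child.
  At 32: go right to 38.
    Visit 38.
    At 38: go left to 27.
      Visit 27.
      At 27: no left child.
      At 27: go right to 17.
        17 is a leaf — visit 17.
    At 38: no right child.

34 36 32 30 31 10 20 38 27 17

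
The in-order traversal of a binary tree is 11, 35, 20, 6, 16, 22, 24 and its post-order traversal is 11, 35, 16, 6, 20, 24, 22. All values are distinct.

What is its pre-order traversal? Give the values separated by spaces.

22 20 35 11 6 16 24

The last element of post-order is the root; it splits in-order into left and right subtrees.
Root 22: left subtree has 5 nodes {11, 35, 20, 6, 16}, right has 1 {24}.
  Root 20: left subtree has 2 nodes {11, 35}, right has 2 {6, 16}.
    Root 35: left subtree has 1 node {11}, right has 0 { }.
    Root 6: left subtree has 0 nodes { }, right has 1 {16}.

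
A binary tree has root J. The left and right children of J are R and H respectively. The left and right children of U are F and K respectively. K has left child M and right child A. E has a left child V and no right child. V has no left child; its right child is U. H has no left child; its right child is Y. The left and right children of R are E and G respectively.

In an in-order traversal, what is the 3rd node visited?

U

In-order visits the left subtree, then the node, then the right subtree.
At J: go left to R.
  At R: go left to E.
    At E: go left to V.
      At V: no left child.
      Visit V.
      At V: go right to U.
        At U: go left to F.
          F is a leaf — visit F.
        Visit U.
        At U: go right to K.
          At K: go left to M.
            M is a leaf — visit M.
          Visit K.
          At K: go right to A.
            A is a leaf — visit A.
    Visit E.
    At E: no right child.
  Visit R.
  At R: go right to G.
    G is a leaf — visit G.
Visit J.
At J: go right to H.
  At H: no left child.
  Visit H.
  At H: go right to Y.
    Y is a leaf — visit Y.
Full in-order sequence: V, F, U, M, K, A, E, R, G, J, H, Y.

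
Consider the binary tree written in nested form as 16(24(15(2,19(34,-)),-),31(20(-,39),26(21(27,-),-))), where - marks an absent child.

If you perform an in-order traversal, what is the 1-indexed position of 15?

2

In-order visits the left subtree, then the node, then the right subtree.
At 16: go left to 24.
  At 24: go left to 15.
    At 15: go left to 2.
      2 is a leaf — visit 2.
    Visit 15.
    At 15: go right to 19.
      At 19: go left to 34.
        34 is a leaf — visit 34.
      Visit 19.
      At 19: no right child.
  Visit 24.
  At 24: no right child.
Visit 16.
At 16: go right to 31.
  At 31: go left to 20.
    At 20: no left child.
    Visit 20.
    At 20: go right to 39.
      39 is a leaf — visit 39.
  Visit 31.
  At 31: go right to 26.
    At 26: go left to 21.
      At 21: go left to 27.
        27 is a leaf — visit 27.
      Visit 21.
      At 21: no right child.
    Visit 26.
    At 26: no right child.
Full in-order sequence: 2, 15, 34, 19, 24, 16, 20, 39, 31, 27, 21, 26.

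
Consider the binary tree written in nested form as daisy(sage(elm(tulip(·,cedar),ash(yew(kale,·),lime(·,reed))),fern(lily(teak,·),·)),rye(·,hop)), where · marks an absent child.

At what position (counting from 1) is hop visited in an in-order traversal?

15

In-order visits the left subtree, then the node, then the right subtree.
At daisy: go left to sage.
  At sage: go left to elm.
    At elm: go left to tulip.
      At tulip: no left child.
      Visit tulip.
      At tulip: go right to cedar.
        cedar is a leaf — visit cedar.
    Visit elm.
    At elm: go right to ash.
      At ash: go left to yew.
        At yew: go left to kale.
          kale is a leaf — visit kale.
        Visit yew.
        At yew: no right child.
      Visit ash.
      At ash: go right to lime.
        At lime: no left child.
        Visit lime.
        At lime: go right to reed.
          reed is a leaf — visit reed.
  Visit sage.
  At sage: go right to fern.
    At fern: go left to lily.
      At lily: go left to teak.
        teak is a leaf — visit teak.
      Visit lily.
      At lily: no right child.
    Visit fern.
    At fern: no right child.
Visit daisy.
At daisy: go right to rye.
  At rye: no left child.
  Visit rye.
  At rye: go right to hop.
    hop is a leaf — visit hop.
Full in-order sequence: tulip, cedar, elm, kale, yew, ash, lime, reed, sage, teak, lily, fern, daisy, rye, hop.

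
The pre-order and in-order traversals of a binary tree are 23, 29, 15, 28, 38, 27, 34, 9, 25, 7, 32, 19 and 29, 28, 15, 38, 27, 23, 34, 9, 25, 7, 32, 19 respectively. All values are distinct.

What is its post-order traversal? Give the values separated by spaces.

28 27 38 15 29 19 32 7 25 9 34 23

The first element of pre-order is the root; it splits in-order into left and right subtrees.
Root 23: left subtree has 5 nodes {29, 28, 15, 38, 27}, right has 6 {34, 9, 25, 7, 32, 19}.
  Root 29: left subtree has 0 nodes { }, right has 4 {28, 15, 38, 27}.
    Root 15: left subtree has 1 node {28}, right has 2 {38, 27}.
      Root 38: left subtree has 0 nodes { }, right has 1 {27}.
  Root 34: left subtree has 0 nodes { }, right has 5 {9, 25, 7, 32, 19}.
    Root 9: left subtree has 0 nodes { }, right has 4 {25, 7, 32, 19}.
      Root 25: left subtree has 0 nodes { }, right has 3 {7, 32, 19}.
        Root 7: left subtree has 0 nodes { }, right has 2 {32, 19}.
          Root 32: left subtree has 0 nodes { }, right has 1 {19}.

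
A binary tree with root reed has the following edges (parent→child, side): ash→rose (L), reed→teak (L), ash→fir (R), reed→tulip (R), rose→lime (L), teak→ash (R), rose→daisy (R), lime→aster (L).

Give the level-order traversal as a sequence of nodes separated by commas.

reed, teak, tulip, ash, rose, fir, lime, daisy, aster

Level-order visits nodes level by level from the root, left to right within each level.
Level 0: reed
Level 1: teak, tulip
Level 2: ash
Level 3: rose, fir
Level 4: lime, daisy
Level 5: aster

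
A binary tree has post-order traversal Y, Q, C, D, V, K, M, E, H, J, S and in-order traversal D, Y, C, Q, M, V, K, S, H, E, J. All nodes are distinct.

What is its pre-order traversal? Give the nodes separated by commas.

S, M, D, C, Y, Q, K, V, J, H, E

The last element of post-order is the root; it splits in-order into left and right subtrees.
Root S: left subtree has 7 nodes {D, Y, C, Q, M, V, K}, right has 3 {H, E, J}.
  Root M: left subtree has 4 nodes {D, Y, C, Q}, right has 2 {V, K}.
    Root D: left subtree has 0 nodes { }, right has 3 {Y, C, Q}.
      Root C: left subtree has 1 node {Y}, right has 1 {Q}.
    Root K: left subtree has 1 node {V}, right has 0 { }.
  Root J: left subtree has 2 nodes {H, E}, right has 0 { }.
    Root H: left subtree has 0 nodes { }, right has 1 {E}.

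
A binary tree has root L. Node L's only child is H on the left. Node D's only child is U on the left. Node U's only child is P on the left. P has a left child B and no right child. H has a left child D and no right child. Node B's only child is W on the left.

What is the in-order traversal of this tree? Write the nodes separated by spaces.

In-order visits the left subtree, then the node, then the right subtree.
At L: go left to H.
  At H: go left to D.
    At D: go left to U.
      At U: go left to P.
        At P: go left to B.
          At B: go left to W.
            W is a leaf — visit W.
          Visit B.
          At B: no right child.
        Visit P.
        At P: no right child.
      Visit U.
      At U: no right child.
    Visit D.
    At D: no right child.
  Visit H.
  At H: no right child.
Visit L.
At L: no right child.

W B P U D H L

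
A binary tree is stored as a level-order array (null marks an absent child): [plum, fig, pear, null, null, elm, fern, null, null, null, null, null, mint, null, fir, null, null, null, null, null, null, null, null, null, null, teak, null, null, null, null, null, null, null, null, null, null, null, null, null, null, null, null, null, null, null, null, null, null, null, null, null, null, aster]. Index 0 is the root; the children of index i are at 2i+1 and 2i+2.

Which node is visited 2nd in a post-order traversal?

Post-order visits the left subtree, then the right subtree, then the node.
At plum: go left to fig.
  fig is a leaf — visit fig.
At plum: go right to pear.
  At pear: go left to elm.
    At elm: no left child.
    At elm: go right to mint.
      At mint: go left to teak.
        At teak: no left child.
        At teak: go right to aster.
          aster is a leaf — visit aster.
        Visit teak.
      At mint: no right child.
      Visit mint.
    Visit elm.
  At pear: go right to fern.
    At fern: no left child.
    At fern: go right to fir.
      fir is a leaf — visit fir.
    Visit fern.
  Visit pear.
Visit plum.
Full post-order sequence: fig, aster, teak, mint, elm, fir, fern, pear, plum.

aster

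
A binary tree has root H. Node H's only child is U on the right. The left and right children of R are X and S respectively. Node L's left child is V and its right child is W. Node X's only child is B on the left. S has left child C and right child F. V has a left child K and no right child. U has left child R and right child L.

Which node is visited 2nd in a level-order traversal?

Level-order visits nodes level by level from the root, left to right within each level.
Level 0: H
Level 1: U
Level 2: R, L
Level 3: X, S, V, W
Level 4: B, C, F, K
Full level-order sequence: H, U, R, L, X, S, V, W, B, C, F, K.

U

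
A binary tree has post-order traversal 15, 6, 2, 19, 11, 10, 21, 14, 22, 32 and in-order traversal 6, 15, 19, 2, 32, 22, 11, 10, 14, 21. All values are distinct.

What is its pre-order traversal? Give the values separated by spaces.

The last element of post-order is the root; it splits in-order into left and right subtrees.
Root 32: left subtree has 4 nodes {6, 15, 19, 2}, right has 5 {22, 11, 10, 14, 21}.
  Root 19: left subtree has 2 nodes {6, 15}, right has 1 {2}.
    Root 6: left subtree has 0 nodes { }, right has 1 {15}.
  Root 22: left subtree has 0 nodes { }, right has 4 {11, 10, 14, 21}.
    Root 14: left subtree has 2 nodes {11, 10}, right has 1 {21}.
      Root 10: left subtree has 1 node {11}, right has 0 { }.

32 19 6 15 2 22 14 10 11 21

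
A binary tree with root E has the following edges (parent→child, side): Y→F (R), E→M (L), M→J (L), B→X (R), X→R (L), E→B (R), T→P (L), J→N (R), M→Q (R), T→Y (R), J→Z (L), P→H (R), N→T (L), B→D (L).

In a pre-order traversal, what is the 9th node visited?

Pre-order visits the node, then its left subtree, then its right subtree.
Visit E.
At E: go left to M.
  Visit M.
  At M: go left to J.
    Visit J.
    At J: go left to Z.
      Z is a leaf — visit Z.
    At J: go right to N.
      Visit N.
      At N: go left to T.
        Visit T.
        At T: go left to P.
          Visit P.
          At P: no left child.
          At P: go right to H.
            H is a leaf — visit H.
        At T: go right to Y.
          Visit Y.
          At Y: no left child.
          At Y: go right to F.
            F is a leaf — visit F.
      At N: no right child.
  At M: go right to Q.
    Q is a leaf — visit Q.
At E: go right to B.
  Visit B.
  At B: go left to D.
    D is a leaf — visit D.
  At B: go right to X.
    Visit X.
    At X: go left to R.
      R is a leaf — visit R.
    At X: no right child.
Full pre-order sequence: E, M, J, Z, N, T, P, H, Y, F, Q, B, D, X, R.

Y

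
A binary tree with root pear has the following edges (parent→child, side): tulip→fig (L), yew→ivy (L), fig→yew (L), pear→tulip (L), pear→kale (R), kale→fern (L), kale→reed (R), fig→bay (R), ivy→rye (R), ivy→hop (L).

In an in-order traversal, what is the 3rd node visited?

rye

In-order visits the left subtree, then the node, then the right subtree.
At pear: go left to tulip.
  At tulip: go left to fig.
    At fig: go left to yew.
      At yew: go left to ivy.
        At ivy: go left to hop.
          hop is a leaf — visit hop.
        Visit ivy.
        At ivy: go right to rye.
          rye is a leaf — visit rye.
      Visit yew.
      At yew: no right child.
    Visit fig.
    At fig: go right to bay.
      bay is a leaf — visit bay.
  Visit tulip.
  At tulip: no right child.
Visit pear.
At pear: go right to kale.
  At kale: go left to fern.
    fern is a leaf — visit fern.
  Visit kale.
  At kale: go right to reed.
    reed is a leaf — visit reed.
Full in-order sequence: hop, ivy, rye, yew, fig, bay, tulip, pear, fern, kale, reed.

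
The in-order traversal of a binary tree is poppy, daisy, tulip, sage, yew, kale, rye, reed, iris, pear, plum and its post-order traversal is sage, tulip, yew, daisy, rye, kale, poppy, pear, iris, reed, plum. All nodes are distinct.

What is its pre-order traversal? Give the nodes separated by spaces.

The last element of post-order is the root; it splits in-order into left and right subtrees.
Root plum: left subtree has 10 nodes {poppy, daisy, tulip, sage, yew, kale, rye, reed, iris, pear}, right has 0 { }.
  Root reed: left subtree has 7 nodes {poppy, daisy, tulip, sage, yew, kale, rye}, right has 2 {iris, pear}.
    Root poppy: left subtree has 0 nodes { }, right has 6 {daisy, tulip, sage, yew, kale, rye}.
      Root kale: left subtree has 4 nodes {daisy, tulip, sage, yew}, right has 1 {rye}.
        Root daisy: left subtree has 0 nodes { }, right has 3 {tulip, sage, yew}.
          Root yew: left subtree has 2 nodes {tulip, sage}, right has 0 { }.
            Root tulip: left subtree has 0 nodes { }, right has 1 {sage}.
    Root iris: left subtree has 0 nodes { }, right has 1 {pear}.

plum reed poppy kale daisy yew tulip sage rye iris pear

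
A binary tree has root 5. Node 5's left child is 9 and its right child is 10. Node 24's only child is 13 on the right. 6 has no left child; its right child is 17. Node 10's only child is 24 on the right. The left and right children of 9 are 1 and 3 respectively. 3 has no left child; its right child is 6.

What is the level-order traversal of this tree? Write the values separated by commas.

Level-order visits nodes level by level from the root, left to right within each level.
Level 0: 5
Level 1: 9, 10
Level 2: 1, 3, 24
Level 3: 6, 13
Level 4: 17

5, 9, 10, 1, 3, 24, 6, 13, 17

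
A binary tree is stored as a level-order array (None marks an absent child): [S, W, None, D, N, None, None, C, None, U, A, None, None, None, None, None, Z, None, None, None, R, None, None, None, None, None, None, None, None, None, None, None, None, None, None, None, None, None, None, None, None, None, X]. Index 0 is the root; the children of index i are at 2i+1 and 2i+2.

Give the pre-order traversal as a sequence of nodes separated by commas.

S, W, D, C, Z, N, U, R, X, A

Pre-order visits the node, then its left subtree, then its right subtree.
Visit S.
At S: go left to W.
  Visit W.
  At W: go left to D.
    Visit D.
    At D: go left to C.
      Visit C.
      At C: no left child.
      At C: go right to Z.
        Z is a leaf — visit Z.
    At D: no right child.
  At W: go right to N.
    Visit N.
    At N: go left to U.
      Visit U.
      At U: no left child.
      At U: go right to R.
        Visit R.
        At R: no left child.
        At R: go right to X.
          X is a leaf — visit X.
    At N: go right to A.
      A is a leaf — visit A.
At S: no right child.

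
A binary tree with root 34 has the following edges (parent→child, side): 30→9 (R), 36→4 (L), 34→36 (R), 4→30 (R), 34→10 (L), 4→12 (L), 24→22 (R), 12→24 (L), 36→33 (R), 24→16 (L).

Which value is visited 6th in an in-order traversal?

In-order visits the left subtree, then the node, then the right subtree.
At 34: go left to 10.
  10 is a leaf — visit 10.
Visit 34.
At 34: go right to 36.
  At 36: go left to 4.
    At 4: go left to 12.
      At 12: go left to 24.
        At 24: go left to 16.
          16 is a leaf — visit 16.
        Visit 24.
        At 24: go right to 22.
          22 is a leaf — visit 22.
      Visit 12.
      At 12: no right child.
    Visit 4.
    At 4: go right to 30.
      At 30: no left child.
      Visit 30.
      At 30: go right to 9.
        9 is a leaf — visit 9.
  Visit 36.
  At 36: go right to 33.
    33 is a leaf — visit 33.
Full in-order sequence: 10, 34, 16, 24, 22, 12, 4, 30, 9, 36, 33.

12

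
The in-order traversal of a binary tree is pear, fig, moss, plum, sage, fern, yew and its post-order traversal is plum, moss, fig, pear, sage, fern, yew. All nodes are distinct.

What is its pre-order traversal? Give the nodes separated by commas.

yew, fern, sage, pear, fig, moss, plum

The last element of post-order is the root; it splits in-order into left and right subtrees.
Root yew: left subtree has 6 nodes {pear, fig, moss, plum, sage, fern}, right has 0 { }.
  Root fern: left subtree has 5 nodes {pear, fig, moss, plum, sage}, right has 0 { }.
    Root sage: left subtree has 4 nodes {pear, fig, moss, plum}, right has 0 { }.
      Root pear: left subtree has 0 nodes { }, right has 3 {fig, moss, plum}.
        Root fig: left subtree has 0 nodes { }, right has 2 {moss, plum}.
          Root moss: left subtree has 0 nodes { }, right has 1 {plum}.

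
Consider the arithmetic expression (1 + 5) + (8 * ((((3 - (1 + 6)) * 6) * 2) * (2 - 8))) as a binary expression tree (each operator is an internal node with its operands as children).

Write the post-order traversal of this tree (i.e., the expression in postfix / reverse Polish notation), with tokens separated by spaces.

1 5 + 8 3 1 6 + - 6 * 2 * 2 8 - * * +

Post-order on an expression tree gives postfix notation: for each operator, emit left operand, right operand, then the operator.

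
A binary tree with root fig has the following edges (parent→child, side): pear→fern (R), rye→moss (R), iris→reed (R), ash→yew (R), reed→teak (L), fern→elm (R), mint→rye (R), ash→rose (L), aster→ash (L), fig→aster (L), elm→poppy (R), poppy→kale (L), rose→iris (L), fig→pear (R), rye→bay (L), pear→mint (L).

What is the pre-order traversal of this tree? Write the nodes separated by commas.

Pre-order visits the node, then its left subtree, then its right subtree.
Visit fig.
At fig: go left to aster.
  Visit aster.
  At aster: go left to ash.
    Visit ash.
    At ash: go left to rose.
      Visit rose.
      At rose: go left to iris.
        Visit iris.
        At iris: no left child.
        At iris: go right to reed.
          Visit reed.
          At reed: go left to teak.
            teak is a leaf — visit teak.
          At reed: no right child.
      At rose: no right child.
    At ash: go right to yew.
      yew is a leaf — visit yew.
  At aster: no right child.
At fig: go right to pear.
  Visit pear.
  At pear: go left to mint.
    Visit mint.
    At mint: no left child.
    At mint: go right to rye.
      Visit rye.
      At rye: go left to bay.
        bay is a leaf — visit bay.
      At rye: go right to moss.
        moss is a leaf — visit moss.
  At pear: go right to fern.
    Visit fern.
    At fern: no left child.
    At fern: go right to elm.
      Visit elm.
      At elm: no left child.
      At elm: go right to poppy.
        Visit poppy.
        At poppy: go left to kale.
          kale is a leaf — visit kale.
        At poppy: no right child.

fig, aster, ash, rose, iris, reed, teak, yew, pear, mint, rye, bay, moss, fern, elm, poppy, kale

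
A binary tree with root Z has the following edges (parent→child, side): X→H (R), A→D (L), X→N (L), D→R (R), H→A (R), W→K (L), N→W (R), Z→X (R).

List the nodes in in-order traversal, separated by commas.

In-order visits the left subtree, then the node, then the right subtree.
At Z: no left child.
Visit Z.
At Z: go right to X.
  At X: go left to N.
    At N: no left child.
    Visit N.
    At N: go right to W.
      At W: go left to K.
        K is a leaf — visit K.
      Visit W.
      At W: no right child.
  Visit X.
  At X: go right to H.
    At H: no left child.
    Visit H.
    At H: go right to A.
      At A: go left to D.
        At D: no left child.
        Visit D.
        At D: go right to R.
          R is a leaf — visit R.
      Visit A.
      At A: no right child.

Z, N, K, W, X, H, D, R, A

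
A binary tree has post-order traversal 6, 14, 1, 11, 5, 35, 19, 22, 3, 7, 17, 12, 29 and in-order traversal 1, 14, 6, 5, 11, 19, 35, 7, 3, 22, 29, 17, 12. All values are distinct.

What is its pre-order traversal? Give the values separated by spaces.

29 7 19 5 1 14 6 11 35 3 22 12 17

The last element of post-order is the root; it splits in-order into left and right subtrees.
Root 29: left subtree has 10 nodes {1, 14, 6, 5, 11, 19, 35, 7, 3, 22}, right has 2 {17, 12}.
  Root 7: left subtree has 7 nodes {1, 14, 6, 5, 11, 19, 35}, right has 2 {3, 22}.
    Root 19: left subtree has 5 nodes {1, 14, 6, 5, 11}, right has 1 {35}.
      Root 5: left subtree has 3 nodes {1, 14, 6}, right has 1 {11}.
        Root 1: left subtree has 0 nodes { }, right has 2 {14, 6}.
          Root 14: left subtree has 0 nodes { }, right has 1 {6}.
    Root 3: left subtree has 0 nodes { }, right has 1 {22}.
  Root 12: left subtree has 1 node {17}, right has 0 { }.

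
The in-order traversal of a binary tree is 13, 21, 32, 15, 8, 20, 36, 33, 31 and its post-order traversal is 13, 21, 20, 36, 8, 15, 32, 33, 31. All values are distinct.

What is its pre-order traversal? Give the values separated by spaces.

31 33 32 21 13 15 8 36 20

The last element of post-order is the root; it splits in-order into left and right subtrees.
Root 31: left subtree has 8 nodes {13, 21, 32, 15, 8, 20, 36, 33}, right has 0 { }.
  Root 33: left subtree has 7 nodes {13, 21, 32, 15, 8, 20, 36}, right has 0 { }.
    Root 32: left subtree has 2 nodes {13, 21}, right has 4 {15, 8, 20, 36}.
      Root 21: left subtree has 1 node {13}, right has 0 { }.
      Root 15: left subtree has 0 nodes { }, right has 3 {8, 20, 36}.
        Root 8: left subtree has 0 nodes { }, right has 2 {20, 36}.
          Root 36: left subtree has 1 node {20}, right has 0 { }.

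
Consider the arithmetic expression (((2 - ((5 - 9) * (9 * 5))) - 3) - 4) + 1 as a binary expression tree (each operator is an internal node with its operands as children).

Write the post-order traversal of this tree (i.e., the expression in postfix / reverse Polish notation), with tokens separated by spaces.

2 5 9 - 9 5 * * - 3 - 4 - 1 +

Post-order on an expression tree gives postfix notation: for each operator, emit left operand, right operand, then the operator.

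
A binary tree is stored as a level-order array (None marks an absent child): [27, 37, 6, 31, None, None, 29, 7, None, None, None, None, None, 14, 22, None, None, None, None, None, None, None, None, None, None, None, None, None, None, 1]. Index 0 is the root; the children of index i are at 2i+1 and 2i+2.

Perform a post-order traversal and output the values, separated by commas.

7, 31, 37, 14, 1, 22, 29, 6, 27

Post-order visits the left subtree, then the right subtree, then the node.
At 27: go left to 37.
  At 37: go left to 31.
    At 31: go left to 7.
      7 is a leaf — visit 7.
    At 31: no right child.
    Visit 31.
  At 37: no right child.
  Visit 37.
At 27: go right to 6.
  At 6: no left child.
  At 6: go right to 29.
    At 29: go left to 14.
      14 is a leaf — visit 14.
    At 29: go right to 22.
      At 22: go left to 1.
        1 is a leaf — visit 1.
      At 22: no right child.
      Visit 22.
    Visit 29.
  Visit 6.
Visit 27.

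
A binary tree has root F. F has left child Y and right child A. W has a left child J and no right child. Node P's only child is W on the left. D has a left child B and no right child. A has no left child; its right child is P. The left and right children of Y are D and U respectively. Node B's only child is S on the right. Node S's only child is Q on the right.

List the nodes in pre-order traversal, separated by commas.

Pre-order visits the node, then its left subtree, then its right subtree.
Visit F.
At F: go left to Y.
  Visit Y.
  At Y: go left to D.
    Visit D.
    At D: go left to B.
      Visit B.
      At B: no left child.
      At B: go right to S.
        Visit S.
        At S: no left child.
        At S: go right to Q.
          Q is a leaf — visit Q.
    At D: no right child.
  At Y: go right to U.
    U is a leaf — visit U.
At F: go right to A.
  Visit A.
  At A: no left child.
  At A: go right to P.
    Visit P.
    At P: go left to W.
      Visit W.
      At W: go left to J.
        J is a leaf — visit J.
      At W: no right child.
    At P: no right child.

F, Y, D, B, S, Q, U, A, P, W, J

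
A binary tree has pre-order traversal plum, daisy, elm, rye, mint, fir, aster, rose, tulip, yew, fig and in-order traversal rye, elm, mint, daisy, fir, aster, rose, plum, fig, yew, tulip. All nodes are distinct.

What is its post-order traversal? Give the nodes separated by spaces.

The first element of pre-order is the root; it splits in-order into left and right subtrees.
Root plum: left subtree has 7 nodes {rye, elm, mint, daisy, fir, aster, rose}, right has 3 {fig, yew, tulip}.
  Root daisy: left subtree has 3 nodes {rye, elm, mint}, right has 3 {fir, aster, rose}.
    Root elm: left subtree has 1 node {rye}, right has 1 {mint}.
    Root fir: left subtree has 0 nodes { }, right has 2 {aster, rose}.
      Root aster: left subtree has 0 nodes { }, right has 1 {rose}.
  Root tulip: left subtree has 2 nodes {fig, yew}, right has 0 { }.
    Root yew: left subtree has 1 node {fig}, right has 0 { }.

rye mint elm rose aster fir daisy fig yew tulip plum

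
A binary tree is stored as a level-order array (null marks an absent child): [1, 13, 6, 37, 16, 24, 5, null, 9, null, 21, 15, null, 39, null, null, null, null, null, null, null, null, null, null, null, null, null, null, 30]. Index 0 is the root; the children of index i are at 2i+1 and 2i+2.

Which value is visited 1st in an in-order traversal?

37

In-order visits the left subtree, then the node, then the right subtree.
At 1: go left to 13.
  At 13: go left to 37.
    At 37: no left child.
    Visit 37.
    At 37: go right to 9.
      9 is a leaf — visit 9.
  Visit 13.
  At 13: go right to 16.
    At 16: no left child.
    Visit 16.
    At 16: go right to 21.
      21 is a leaf — visit 21.
Visit 1.
At 1: go right to 6.
  At 6: go left to 24.
    At 24: go left to 15.
      15 is a leaf — visit 15.
    Visit 24.
    At 24: no right child.
  Visit 6.
  At 6: go right to 5.
    At 5: go left to 39.
      At 39: no left child.
      Visit 39.
      At 39: go right to 30.
        30 is a leaf — visit 30.
    Visit 5.
    At 5: no right child.
Full in-order sequence: 37, 9, 13, 16, 21, 1, 15, 24, 6, 39, 30, 5.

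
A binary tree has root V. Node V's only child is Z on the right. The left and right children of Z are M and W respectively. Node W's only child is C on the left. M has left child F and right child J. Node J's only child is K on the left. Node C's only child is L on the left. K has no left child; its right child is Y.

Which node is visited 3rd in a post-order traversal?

Post-order visits the left subtree, then the right subtree, then the node.
At V: no left child.
At V: go right to Z.
  At Z: go left to M.
    At M: go left to F.
      F is a leaf — visit F.
    At M: go right to J.
      At J: go left to K.
        At K: no left child.
        At K: go right to Y.
          Y is a leaf — visit Y.
        Visit K.
      At J: no right child.
      Visit J.
    Visit M.
  At Z: go right to W.
    At W: go left to C.
      At C: go left to L.
        L is a leaf — visit L.
      At C: no right child.
      Visit C.
    At W: no right child.
    Visit W.
  Visit Z.
Visit V.
Full post-order sequence: F, Y, K, J, M, L, C, W, Z, V.

K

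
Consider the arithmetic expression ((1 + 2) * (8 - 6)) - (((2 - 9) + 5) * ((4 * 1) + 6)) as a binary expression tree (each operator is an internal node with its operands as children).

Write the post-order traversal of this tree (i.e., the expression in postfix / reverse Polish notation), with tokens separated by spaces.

Post-order on an expression tree gives postfix notation: for each operator, emit left operand, right operand, then the operator.

1 2 + 8 6 - * 2 9 - 5 + 4 1 * 6 + * -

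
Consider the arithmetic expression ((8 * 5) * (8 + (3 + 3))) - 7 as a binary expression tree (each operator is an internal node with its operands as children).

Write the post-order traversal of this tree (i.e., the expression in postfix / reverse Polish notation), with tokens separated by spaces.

8 5 * 8 3 3 + + * 7 -

Post-order on an expression tree gives postfix notation: for each operator, emit left operand, right operand, then the operator.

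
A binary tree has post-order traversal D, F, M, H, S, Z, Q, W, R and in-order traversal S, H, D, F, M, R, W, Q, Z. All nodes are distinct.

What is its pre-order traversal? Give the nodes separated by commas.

R, S, H, M, F, D, W, Q, Z

The last element of post-order is the root; it splits in-order into left and right subtrees.
Root R: left subtree has 5 nodes {S, H, D, F, M}, right has 3 {W, Q, Z}.
  Root S: left subtree has 0 nodes { }, right has 4 {H, D, F, M}.
    Root H: left subtree has 0 nodes { }, right has 3 {D, F, M}.
      Root M: left subtree has 2 nodes {D, F}, right has 0 { }.
        Root F: left subtree has 1 node {D}, right has 0 { }.
  Root W: left subtree has 0 nodes { }, right has 2 {Q, Z}.
    Root Q: left subtree has 0 nodes { }, right has 1 {Z}.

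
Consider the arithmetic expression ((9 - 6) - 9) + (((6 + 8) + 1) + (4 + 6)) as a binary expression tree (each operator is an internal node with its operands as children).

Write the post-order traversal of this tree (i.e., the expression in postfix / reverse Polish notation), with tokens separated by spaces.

9 6 - 9 - 6 8 + 1 + 4 6 + + +

Post-order on an expression tree gives postfix notation: for each operator, emit left operand, right operand, then the operator.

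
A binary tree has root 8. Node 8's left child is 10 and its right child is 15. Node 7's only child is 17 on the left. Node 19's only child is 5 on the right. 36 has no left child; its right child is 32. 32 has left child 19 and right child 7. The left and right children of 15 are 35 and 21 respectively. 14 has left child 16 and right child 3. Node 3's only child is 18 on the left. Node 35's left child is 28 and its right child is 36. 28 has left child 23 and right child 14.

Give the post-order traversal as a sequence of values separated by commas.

Post-order visits the left subtree, then the right subtree, then the node.
At 8: go left to 10.
  10 is a leaf — visit 10.
At 8: go right to 15.
  At 15: go left to 35.
    At 35: go left to 28.
      At 28: go left to 23.
        23 is a leaf — visit 23.
      At 28: go right to 14.
        At 14: go left to 16.
          16 is a leaf — visit 16.
        At 14: go right to 3.
          At 3: go left to 18.
            18 is a leaf — visit 18.
          At 3: no right child.
          Visit 3.
        Visit 14.
      Visit 28.
    At 35: go right to 36.
      At 36: no left child.
      At 36: go right to 32.
        At 32: go left to 19.
          At 19: no left child.
          At 19: go right to 5.
            5 is a leaf — visit 5.
          Visit 19.
        At 32: go right to 7.
          At 7: go left to 17.
            17 is a leaf — visit 17.
          At 7: no right child.
          Visit 7.
        Visit 32.
      Visit 36.
    Visit 35.
  At 15: go right to 21.
    21 is a leaf — visit 21.
  Visit 15.
Visit 8.

10, 23, 16, 18, 3, 14, 28, 5, 19, 17, 7, 32, 36, 35, 21, 15, 8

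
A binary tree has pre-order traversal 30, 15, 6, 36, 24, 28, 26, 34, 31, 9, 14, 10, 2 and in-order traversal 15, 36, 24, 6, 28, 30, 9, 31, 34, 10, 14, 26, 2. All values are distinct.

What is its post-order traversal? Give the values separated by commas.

24, 36, 28, 6, 15, 9, 31, 10, 14, 34, 2, 26, 30

The first element of pre-order is the root; it splits in-order into left and right subtrees.
Root 30: left subtree has 5 nodes {15, 36, 24, 6, 28}, right has 7 {9, 31, 34, 10, 14, 26, 2}.
  Root 15: left subtree has 0 nodes { }, right has 4 {36, 24, 6, 28}.
    Root 6: left subtree has 2 nodes {36, 24}, right has 1 {28}.
      Root 36: left subtree has 0 nodes { }, right has 1 {24}.
  Root 26: left subtree has 5 nodes {9, 31, 34, 10, 14}, right has 1 {2}.
    Root 34: left subtree has 2 nodes {9, 31}, right has 2 {10, 14}.
      Root 31: left subtree has 1 node {9}, right has 0 { }.
      Root 14: left subtree has 1 node {10}, right has 0 { }.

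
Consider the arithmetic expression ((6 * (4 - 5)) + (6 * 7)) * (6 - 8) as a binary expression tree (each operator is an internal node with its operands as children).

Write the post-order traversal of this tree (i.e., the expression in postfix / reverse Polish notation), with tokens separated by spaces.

6 4 5 - * 6 7 * + 6 8 - *

Post-order on an expression tree gives postfix notation: for each operator, emit left operand, right operand, then the operator.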